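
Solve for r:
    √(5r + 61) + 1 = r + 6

r = 4

Isolate the radical: √(5r + 61) = r + 5.
Square both sides: 5r + 61 = (r + 5)².
Expand and rearrange: r² + 5r - 36 = 0.
Solving gives r = 4 or r = -9.
Check each candidate in the original equation:
  r = 4: √(81) = 9, while r + 5 = 9 — valid.
  r = -9: √(16) = 4, while r + 5 = -4 — extraneous.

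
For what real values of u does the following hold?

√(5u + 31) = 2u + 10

u = -3

Square both sides: 5u + 31 = (2u + 10)².
Expand and rearrange: 4u² + 35u + 69 = 0.
Solving gives u = -3 or u = -5.75.
Check each candidate in the original equation:
  u = -3: √(16) = 4, while 2u + 10 = 4 — valid.
  u = -5.75: √(2.25) = 1.5, while 2u + 10 = -1.5 — extraneous.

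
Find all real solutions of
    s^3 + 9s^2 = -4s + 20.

s = -8.217 or s = -2 or s = 1.217

Rearrange: s^3 + 9s^2 + 4s - 20 = 0.
Possible rational roots are divisors of -20. Testing s = -2 gives 0, so (s + 2) is a factor.
Divide: s^3 + 9s^2 + 4s - 20 = (s + 2)(s^2 + 7s - 10).
Apply the quadratic formula to s^2 + 7s - 10 = 0: s = (-7 +/- sqrt(89))/2, i.e. s ~= 1.217 or s ~= -8.217.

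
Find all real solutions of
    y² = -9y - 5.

y = -8.4051 or y = -0.5949

Rearrange to standard form: y² + 9y + 5 = 0.
Discriminant: (9)² − 4·1·5 = 61.
Quadratic formula: y = (-9 ± √61) / 2.
So y = -9/2 + √(61)/2 ≈ -0.5949 or y = -9/2 - √(61)/2 ≈ -8.4051.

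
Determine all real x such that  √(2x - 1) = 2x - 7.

x = 5

Square both sides: 2x - 1 = (2x - 7)².
Expand and rearrange: 4x² - 30x + 50 = 0.
Solving gives x = 5 or x = 2.5.
Check each candidate in the original equation:
  x = 5: √(9) = 3, while 2x - 7 = 3 — valid.
  x = 2.5: √(4) = 2, while 2x - 7 = -2 — extraneous.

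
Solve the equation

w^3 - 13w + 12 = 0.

w = -4 or w = 1 or w = 3

Possible rational roots are divisors of 12. Testing w = 3 gives 0, so (w - 3) is a factor.
Divide: w^3 - 13w + 12 = (w - 3)(w^2 + 3w - 4).
Factor the quadratic: w = 1 or w = -4.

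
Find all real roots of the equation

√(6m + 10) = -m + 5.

m = 1

Square both sides: 6m + 10 = (-m + 5)².
Expand and rearrange: m² - 16m + 15 = 0.
Solving gives m = 15 or m = 1.
Check each candidate in the original equation:
  m = 15: √(100) = 10, while -m + 5 = -10 — extraneous.
  m = 1: √(16) = 4, while -m + 5 = 4 — valid.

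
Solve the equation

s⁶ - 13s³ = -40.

s = 1.71 or s = 2

Let u = s³. The equation becomes u² - 13u + 40 = 0.
Factor: (u - 8)(u - 5) = 0, so u = 8 or u = 5.
s³ = 8 gives s = 2.
s³ = 5 gives s = ∛(5) ≈ 1.71.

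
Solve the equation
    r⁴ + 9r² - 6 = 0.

Let u = r². The equation becomes u² + 9u - 6 = 0.
By the quadratic formula, u = -9/2 + √(105)/2 or u = -√(105)/2 - 9/2.
r² = -9/2 + √(105)/2 gives r = ±√(-9/2 + √(105)/2) ≈ ±0.7896.
r² = -√(105)/2 - 9/2 < 0 has no real solution.

r = -0.7896 or r = 0.7896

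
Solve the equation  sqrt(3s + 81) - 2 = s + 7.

s = 0

Isolate the radical: sqrt(3s + 81) = s + 9.
Square both sides: 3s + 81 = (s + 9)^2.
Expand and rearrange: s^2 + 15s = 0.
Solving gives s = 0 or s = -15.
Check each candidate in the original equation:
  s = 0: sqrt(81) = 9, while s + 9 = 9 — valid.
  s = -15: sqrt(36) = 6, while s + 9 = -6 — extraneous.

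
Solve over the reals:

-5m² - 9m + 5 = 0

m = -2.2454 or m = 0.4454

Discriminant: (-9)² − 4·(-5)·5 = 181.
Quadratic formula: m = (9 ± √181) / (-10).
So m = -√(181)/10 - 9/10 ≈ -2.2454 or m = -9/10 + √(181)/10 ≈ 0.4454.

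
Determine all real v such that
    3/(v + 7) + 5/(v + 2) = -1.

v = -12.6533 or v = -4.3467

Multiply both sides by (v + 7)(v + 2):
3(v + 2) + 5(v + 7) = -(v + 7)(v + 2).
Expand and collect terms: -v^2 - 17v - 55 = 0.
By the quadratic formula, v = (17 +/- sqrt(69)) / -2, so v ~= -12.6533 or v ~= -4.3467.
Neither value makes a denominator zero (v != -7, v != -2), so both are valid.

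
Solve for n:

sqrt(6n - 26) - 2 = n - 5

n = 5 or n = 7

Isolate the radical: sqrt(6n - 26) = n - 3.
Square both sides: 6n - 26 = (n - 3)^2.
Expand and rearrange: n^2 - 12n + 35 = 0.
Solving gives n = 7 or n = 5.
Check each candidate in the original equation:
  n = 7: sqrt(16) = 4, while n - 3 = 4 — valid.
  n = 5: sqrt(4) = 2, while n - 3 = 2 — valid.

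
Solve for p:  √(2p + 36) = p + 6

p = 0

Square both sides: 2p + 36 = (p + 6)².
Expand and rearrange: p² + 10p = 0.
Solving gives p = 0 or p = -10.
Check each candidate in the original equation:
  p = 0: √(36) = 6, while p + 6 = 6 — valid.
  p = -10: √(16) = 4, while p + 6 = -4 — extraneous.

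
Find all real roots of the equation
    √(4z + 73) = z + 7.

Square both sides: 4z + 73 = (z + 7)².
Expand and rearrange: z² + 10z - 24 = 0.
Solving gives z = 2 or z = -12.
Check each candidate in the original equation:
  z = 2: √(81) = 9, while z + 7 = 9 — valid.
  z = -12: √(25) = 5, while z + 7 = -5 — extraneous.

z = 2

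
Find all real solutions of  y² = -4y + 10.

y = -5.7417 or y = 1.7417

Rearrange to standard form: y² + 4y - 10 = 0.
Discriminant: (4)² − 4·1·(-10) = 56.
Quadratic formula: y = (-4 ± √56) / 2.
So y = -2 + √(14) ≈ 1.7417 or y = -√(14) - 2 ≈ -5.7417.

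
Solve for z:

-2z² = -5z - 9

Rearrange to standard form: -2z² + 5z + 9 = 0.
Discriminant: (5)² − 4·(-2)·9 = 97.
Quadratic formula: z = (-5 ± √97) / (-4).
So z = 5/4 - √(97)/4 ≈ -1.2122 or z = 5/4 + √(97)/4 ≈ 3.7122.

z = -1.2122 or z = 3.7122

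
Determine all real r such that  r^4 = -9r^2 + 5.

r = -0.7245 or r = 0.7245

Let u = r^2. The equation becomes u^2 + 9u - 5 = 0.
By the quadratic formula, u = -9/2 + sqrt(101)/2 or u = -sqrt(101)/2 - 9/2.
r^2 = -9/2 + sqrt(101)/2 gives r = +/-sqrt(-9/2 + sqrt(101)/2) ~= +/-0.7245.
r^2 = -sqrt(101)/2 - 9/2 < 0 has no real solution.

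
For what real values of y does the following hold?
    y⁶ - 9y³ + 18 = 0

Let u = y³. The equation becomes u² - 9u + 18 = 0.
Factor: (u - 3)(u - 6) = 0, so u = 3 or u = 6.
y³ = 3 gives y = ∛(3) ≈ 1.4422.
y³ = 6 gives y = ∛(6) ≈ 1.8171.

y = 1.4422 or y = 1.8171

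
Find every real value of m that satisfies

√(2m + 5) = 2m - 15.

m = 10

Square both sides: 2m + 5 = (2m - 15)².
Expand and rearrange: 4m² - 62m + 220 = 0.
Solving gives m = 10 or m = 5.5.
Check each candidate in the original equation:
  m = 10: √(25) = 5, while 2m - 15 = 5 — valid.
  m = 5.5: √(16) = 4, while 2m - 15 = -4 — extraneous.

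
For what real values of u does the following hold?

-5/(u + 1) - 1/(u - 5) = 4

Multiply both sides by (u + 1)(u - 5):
-5(u - 5) - (u + 1) = 4(u + 1)(u - 5).
Expand and collect terms: 4u² - 10u - 44 = 0.
By the quadratic formula, u = (10 ± √804) / 8, so u ≈ 4.7944 or u ≈ -2.2944.
Neither value makes a denominator zero (u ≠ -1, u ≠ 5), so both are valid.

u = -2.2944 or u = 4.7944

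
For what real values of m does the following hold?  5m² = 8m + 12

Rearrange to standard form: 5m² - 8m - 12 = 0.
Discriminant: (-8)² − 4·5·(-12) = 304.
Quadratic formula: m = (8 ± √304) / 10.
So m = 4/5 + 2·√(19)/5 ≈ 2.5436 or m = 4/5 - 2·√(19)/5 ≈ -0.9436.

m = -0.9436 or m = 2.5436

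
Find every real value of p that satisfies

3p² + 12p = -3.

p = -3.7321 or p = -0.2679

Rearrange to standard form: 3p² + 12p + 3 = 0.
Discriminant: (12)² − 4·3·3 = 108.
Quadratic formula: p = (-12 ± √108) / 6.
So p = -2 + √(3) ≈ -0.2679 or p = -2 - √(3) ≈ -3.7321.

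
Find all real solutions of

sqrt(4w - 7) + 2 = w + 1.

Isolate the radical: sqrt(4w - 7) = w - 1.
Square both sides: 4w - 7 = (w - 1)^2.
Expand and rearrange: w^2 - 6w + 8 = 0.
Solving gives w = 4 or w = 2.
Check each candidate in the original equation:
  w = 4: sqrt(9) = 3, while w - 1 = 3 — valid.
  w = 2: sqrt(1) = 1, while w - 1 = 1 — valid.

w = 2 or w = 4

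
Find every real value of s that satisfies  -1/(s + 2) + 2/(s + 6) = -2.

Multiply both sides by (s + 2)(s + 6):
-(s + 6) + 2(s + 2) = -2(s + 2)(s + 6).
Expand and collect terms: -2s² - 17s - 22 = 0.
By the quadratic formula, s = (17 ± √113) / -4, so s ≈ -6.9075 or s ≈ -1.5925.
Neither value makes a denominator zero (s ≠ -2, s ≠ -6), so both are valid.

s = -6.9075 or s = -1.5925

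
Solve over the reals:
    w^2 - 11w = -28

w = 4 or w = 7

Bring every term to one side: w^2 - 11w + 28 = 0.
Factor: (w - 7)(w - 4) = 0.
So w = 7 or w = 4.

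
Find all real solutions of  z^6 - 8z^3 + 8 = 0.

z = 1.0542 or z = 1.8972

Let u = z^3. The equation becomes u^2 - 8u + 8 = 0.
By the quadratic formula, u = 2*sqrt(2) + 4 or u = 4 - 2*sqrt(2).
z^3 = 2*sqrt(2) + 4 gives z = (2*sqrt(2) + 4)^(1/3) ~= 1.8972.
z^3 = 4 - 2*sqrt(2) gives z = (4 - 2*sqrt(2))^(1/3) ~= 1.0542.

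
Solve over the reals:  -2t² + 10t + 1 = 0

Discriminant: (10)² − 4·(-2)·1 = 108.
Quadratic formula: t = (-10 ± √108) / (-4).
So t = 5/2 - 3·√(3)/2 ≈ -0.0981 or t = 5/2 + 3·√(3)/2 ≈ 5.0981.

t = -0.0981 or t = 5.0981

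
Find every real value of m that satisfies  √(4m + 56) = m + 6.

m = 2

Square both sides: 4m + 56 = (m + 6)².
Expand and rearrange: m² + 8m - 20 = 0.
Solving gives m = 2 or m = -10.
Check each candidate in the original equation:
  m = 2: √(64) = 8, while m + 6 = 8 — valid.
  m = -10: √(16) = 4, while m + 6 = -4 — extraneous.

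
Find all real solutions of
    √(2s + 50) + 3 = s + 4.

s = 7

Isolate the radical: √(2s + 50) = s + 1.
Square both sides: 2s + 50 = (s + 1)².
Expand and rearrange: s² - 49 = 0.
Solving gives s = 7 or s = -7.
Check each candidate in the original equation:
  s = 7: √(64) = 8, while s + 1 = 8 — valid.
  s = -7: √(36) = 6, while s + 1 = -6 — extraneous.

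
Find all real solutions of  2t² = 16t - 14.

t = 1 or t = 7

Bring every term to one side: 2t² - 16t + 14 = 0.
Factor: 2(t - 1)(t - 7) = 0.
So t = 1 or t = 7.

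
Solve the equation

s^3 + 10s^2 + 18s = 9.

Rearrange: s^3 + 10s^2 + 18s - 9 = 0.
Possible rational roots are divisors of -9. Testing s = -3 gives 0, so (s + 3) is a factor.
Divide: s^3 + 10s^2 + 18s - 9 = (s + 3)(s^2 + 7s - 3).
Apply the quadratic formula to s^2 + 7s - 3 = 0: s = (-7 +/- sqrt(61))/2, i.e. s ~= 0.4051 or s ~= -7.4051.

s = -7.4051 or s = -3 or s = 0.4051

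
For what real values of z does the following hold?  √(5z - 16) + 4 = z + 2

z = 4 or z = 5

Isolate the radical: √(5z - 16) = z - 2.
Square both sides: 5z - 16 = (z - 2)².
Expand and rearrange: z² - 9z + 20 = 0.
Solving gives z = 5 or z = 4.
Check each candidate in the original equation:
  z = 5: √(9) = 3, while z - 2 = 3 — valid.
  z = 4: √(4) = 2, while z - 2 = 2 — valid.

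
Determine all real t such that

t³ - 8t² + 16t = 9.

t = 1 or t = 1.6972 or t = 5.3028

Rearrange: t³ - 8t² + 16t - 9 = 0.
Possible rational roots are divisors of -9. Testing t = 1 gives 0, so (t - 1) is a factor.
Divide: t³ - 8t² + 16t - 9 = (t - 1)(t² - 7t + 9).
Apply the quadratic formula to t² - 7t + 9 = 0: t = (7 ± √13)/2, i.e. t ≈ 5.3028 or t ≈ 1.6972.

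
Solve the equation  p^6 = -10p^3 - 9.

p = -2.0801 or p = -1

Let u = p^3. The equation becomes u^2 + 10u + 9 = 0.
Factor: (u + 9)(u + 1) = 0, so u = -9 or u = -1.
p^3 = -9 gives p = -(9)^(1/3) ~= -2.0801.
p^3 = -1 gives p = -1.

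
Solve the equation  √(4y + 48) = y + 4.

Square both sides: 4y + 48 = (y + 4)².
Expand and rearrange: y² + 4y - 32 = 0.
Solving gives y = 4 or y = -8.
Check each candidate in the original equation:
  y = 4: √(64) = 8, while y + 4 = 8 — valid.
  y = -8: √(16) = 4, while y + 4 = -4 — extraneous.

y = 4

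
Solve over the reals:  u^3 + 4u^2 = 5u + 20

u = -4 or u = -2.2361 or u = 2.2361

Rearrange: u^3 + 4u^2 - 5u - 20 = 0.
Possible rational roots are divisors of -20. Testing u = -4 gives 0, so (u + 4) is a factor.
Divide: u^3 + 4u^2 - 5u - 20 = (u + 4)(u^2 - 5).
Apply the quadratic formula to u^2 - 5 = 0: u = (0 +/- sqrt(20))/2, i.e. u ~= 2.2361 or u ~= -2.2361.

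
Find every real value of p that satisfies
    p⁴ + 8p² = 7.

Let u = p². The equation becomes u² + 8u - 7 = 0.
By the quadratic formula, u = -4 + √(23) or u = -√(23) - 4.
p² = -4 + √(23) gives p = ±√(-4 + √(23)) ≈ ±0.8921.
p² = -√(23) - 4 < 0 has no real solution.

p = -0.8921 or p = 0.8921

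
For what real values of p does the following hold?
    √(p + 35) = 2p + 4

p = 1

Square both sides: p + 35 = (2p + 4)².
Expand and rearrange: 4p² + 15p - 19 = 0.
Solving gives p = 1 or p = -4.75.
Check each candidate in the original equation:
  p = 1: √(36) = 6, while 2p + 4 = 6 — valid.
  p = -4.75: √(30.25) = 5.5, while 2p + 4 = -5.5 — extraneous.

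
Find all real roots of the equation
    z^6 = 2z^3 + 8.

Let u = z^3. The equation becomes u^2 - 2u - 8 = 0.
Factor: (u + 2)(u - 4) = 0, so u = -2 or u = 4.
z^3 = -2 gives z = -(2)^(1/3) ~= -1.2599.
z^3 = 4 gives z = (4)^(1/3) ~= 1.5874.

z = -1.2599 or z = 1.5874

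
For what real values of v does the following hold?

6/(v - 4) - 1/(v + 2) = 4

Multiply both sides by (v - 4)(v + 2):
6(v + 2) - (v - 4) = 4(v - 4)(v + 2).
Expand and collect terms: 4v^2 - 13v - 48 = 0.
By the quadratic formula, v = (13 +/- sqrt(937)) / 8, so v ~= 5.4513 or v ~= -2.2013.
Neither value makes a denominator zero (v != 4, v != -2), so both are valid.

v = -2.2013 or v = 5.4513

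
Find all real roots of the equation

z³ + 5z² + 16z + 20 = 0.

Possible rational roots are divisors of 20. Testing z = -2 gives 0, so (z + 2) is a factor.
Divide: z³ + 5z² + 16z + 20 = (z + 2)(z² + 3z + 10).
The quadratic z² + 3z + 10 has discriminant -31 < 0, so no further real roots.

z = -2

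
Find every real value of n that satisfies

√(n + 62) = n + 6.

n = 2

Square both sides: n + 62 = (n + 6)².
Expand and rearrange: n² + 11n - 26 = 0.
Solving gives n = 2 or n = -13.
Check each candidate in the original equation:
  n = 2: √(64) = 8, while n + 6 = 8 — valid.
  n = -13: √(49) = 7, while n + 6 = -7 — extraneous.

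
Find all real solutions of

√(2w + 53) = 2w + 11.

Square both sides: 2w + 53 = (2w + 11)².
Expand and rearrange: 4w² + 42w + 68 = 0.
Solving gives w = -2 or w = -8.5.
Check each candidate in the original equation:
  w = -2: √(49) = 7, while 2w + 11 = 7 — valid.
  w = -8.5: √(36) = 6, while 2w + 11 = -6 — extraneous.

w = -2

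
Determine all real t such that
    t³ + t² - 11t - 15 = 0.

Possible rational roots are divisors of -15. Testing t = -3 gives 0, so (t + 3) is a factor.
Divide: t³ + t² - 11t - 15 = (t + 3)(t² - 2t - 5).
Apply the quadratic formula to t² - 2t - 5 = 0: t = (2 ± √24)/2, i.e. t ≈ 3.4495 or t ≈ -1.4495.

t = -3 or t = -1.4495 or t = 3.4495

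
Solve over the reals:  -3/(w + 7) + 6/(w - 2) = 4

Multiply both sides by (w + 7)(w - 2):
-3(w - 2) + 6(w + 7) = 4(w + 7)(w - 2).
Expand and collect terms: 4w² + 17w - 104 = 0.
By the quadratic formula, w = (-17 ± √1953) / 8, so w ≈ 3.3991 or w ≈ -7.6491.
Neither value makes a denominator zero (w ≠ -7, w ≠ 2), so both are valid.

w = -7.6491 or w = 3.3991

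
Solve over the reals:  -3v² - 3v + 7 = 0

Discriminant: (-3)² − 4·(-3)·7 = 93.
Quadratic formula: v = (3 ± √93) / (-6).
So v = -√(93)/6 - 1/2 ≈ -2.1073 or v = -1/2 + √(93)/6 ≈ 1.1073.

v = -2.1073 or v = 1.1073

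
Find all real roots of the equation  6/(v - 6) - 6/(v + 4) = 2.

Multiply both sides by (v - 6)(v + 4):
6(v + 4) - 6(v - 6) = 2(v - 6)(v + 4).
Expand and collect terms: 2v² - 4v - 108 = 0.
By the quadratic formula, v = (4 ± √880) / 4, so v ≈ 8.4162 or v ≈ -6.4162.
Neither value makes a denominator zero (v ≠ 6, v ≠ -4), so both are valid.

v = -6.4162 or v = 8.4162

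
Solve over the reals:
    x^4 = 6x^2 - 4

x = -2.2882 or x = -0.874 or x = 0.874 or x = 2.2882

Let u = x^2. The equation becomes u^2 - 6u + 4 = 0.
By the quadratic formula, u = sqrt(5) + 3 or u = 3 - sqrt(5).
x^2 = sqrt(5) + 3 gives x = +/-sqrt(sqrt(5) + 3) ~= +/-2.2882.
x^2 = 3 - sqrt(5) gives x = +/-sqrt(3 - sqrt(5)) ~= +/-0.874.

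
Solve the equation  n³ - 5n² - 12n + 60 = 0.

Possible rational roots are divisors of 60. Testing n = 5 gives 0, so (n - 5) is a factor.
Divide: n³ - 5n² - 12n + 60 = (n - 5)(n² - 12).
Apply the quadratic formula to n² - 12 = 0: n = (0 ± √48)/2, i.e. n ≈ 3.4641 or n ≈ -3.4641.

n = -3.4641 or n = 3.4641 or n = 5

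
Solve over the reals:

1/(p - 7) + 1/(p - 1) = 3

p = 1.3149 or p = 7.3518

Multiply both sides by (p - 7)(p - 1):
(p - 1) + (p - 7) = 3(p - 7)(p - 1).
Expand and collect terms: 3p^2 - 26p + 29 = 0.
By the quadratic formula, p = (26 +/- sqrt(328)) / 6, so p ~= 7.3518 or p ~= 1.3149.
Neither value makes a denominator zero (p != 7, p != 1), so both are valid.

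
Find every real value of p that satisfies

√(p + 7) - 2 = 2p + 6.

Isolate the radical: √(p + 7) = 2p + 8.
Square both sides: p + 7 = (2p + 8)².
Expand and rearrange: 4p² + 31p + 57 = 0.
Solving gives p = -3 or p = -4.75.
Check each candidate in the original equation:
  p = -3: √(4) = 2, while 2p + 8 = 2 — valid.
  p = -4.75: √(2.25) = 1.5, while 2p + 8 = -1.5 — extraneous.

p = -3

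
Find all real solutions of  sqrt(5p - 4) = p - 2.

p = 8

Square both sides: 5p - 4 = (p - 2)^2.
Expand and rearrange: p^2 - 9p + 8 = 0.
Solving gives p = 8 or p = 1.
Check each candidate in the original equation:
  p = 8: sqrt(36) = 6, while p - 2 = 6 — valid.
  p = 1: sqrt(1) = 1, while p - 2 = -1 — extraneous.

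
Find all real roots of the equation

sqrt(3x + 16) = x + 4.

Square both sides: 3x + 16 = (x + 4)^2.
Expand and rearrange: x^2 + 5x = 0.
Solving gives x = 0 or x = -5.
Check each candidate in the original equation:
  x = 0: sqrt(16) = 4, while x + 4 = 4 — valid.
  x = -5: sqrt(1) = 1, while x + 4 = -1 — extraneous.

x = 0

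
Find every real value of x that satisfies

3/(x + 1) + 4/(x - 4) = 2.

Multiply both sides by (x + 1)(x - 4):
3(x - 4) + 4(x + 1) = 2(x + 1)(x - 4).
Expand and collect terms: 2x² - 13x = 0.
Factor or apply the quadratic formula: x = 6.5 or x = 0.
Neither value makes a denominator zero (x ≠ -1, x ≠ 4), so both are valid.

x = 0 or x = 6.5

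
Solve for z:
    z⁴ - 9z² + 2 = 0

Let u = z². The equation becomes u² - 9u + 2 = 0.
By the quadratic formula, u = √(73)/2 + 9/2 or u = 9/2 - √(73)/2.
z² = √(73)/2 + 9/2 gives z = ±√(√(73)/2 + 9/2) ≈ ±2.9618.
z² = 9/2 - √(73)/2 gives z = ±√(9/2 - √(73)/2) ≈ ±0.4775.

z = -2.9618 or z = -0.4775 or z = 0.4775 or z = 2.9618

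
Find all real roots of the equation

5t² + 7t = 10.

Rearrange to standard form: 5t² + 7t - 10 = 0.
Discriminant: (7)² − 4·5·(-10) = 249.
Quadratic formula: t = (-7 ± √249) / 10.
So t = -7/10 + √(249)/10 ≈ 0.878 or t = -√(249)/10 - 7/10 ≈ -2.278.

t = -2.278 or t = 0.878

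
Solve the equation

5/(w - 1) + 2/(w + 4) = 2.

Multiply both sides by (w - 1)(w + 4):
5(w + 4) + 2(w - 1) = 2(w - 1)(w + 4).
Expand and collect terms: 2w² - w - 26 = 0.
By the quadratic formula, w = (1 ± √209) / 4, so w ≈ 3.8642 or w ≈ -3.3642.
Neither value makes a denominator zero (w ≠ 1, w ≠ -4), so both are valid.

w = -3.3642 or w = 3.8642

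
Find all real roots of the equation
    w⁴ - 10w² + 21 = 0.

w = -2.6458 or w = -1.7321 or w = 1.7321 or w = 2.6458

Let u = w². The equation becomes u² - 10u + 21 = 0.
Factor: (u - 3)(u - 7) = 0, so u = 3 or u = 7.
w² = 3 gives w = ±√(3) ≈ ±1.7321.
w² = 7 gives w = ±√(7) ≈ ±2.6458.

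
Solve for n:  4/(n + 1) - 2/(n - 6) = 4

n = 0.0925 or n = 5.4075

Multiply both sides by (n + 1)(n - 6):
4(n - 6) - 2(n + 1) = 4(n + 1)(n - 6).
Expand and collect terms: 4n^2 - 22n + 2 = 0.
By the quadratic formula, n = (22 +/- sqrt(452)) / 8, so n ~= 5.4075 or n ~= 0.0925.
Neither value makes a denominator zero (n != -1, n != 6), so both are valid.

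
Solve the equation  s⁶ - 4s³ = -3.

Let u = s³. The equation becomes u² - 4u + 3 = 0.
Factor: (u - 3)(u - 1) = 0, so u = 3 or u = 1.
s³ = 3 gives s = ∛(3) ≈ 1.4422.
s³ = 1 gives s = 1.

s = 1 or s = 1.4422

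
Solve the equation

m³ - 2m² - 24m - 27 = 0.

Possible rational roots are divisors of -27. Testing m = -3 gives 0, so (m + 3) is a factor.
Divide: m³ - 2m² - 24m - 27 = (m + 3)(m² - 5m - 9).
Apply the quadratic formula to m² - 5m - 9 = 0: m = (5 ± √61)/2, i.e. m ≈ 6.4051 or m ≈ -1.4051.

m = -3 or m = -1.4051 or m = 6.4051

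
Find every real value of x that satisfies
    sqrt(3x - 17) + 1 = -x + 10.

Isolate the radical: sqrt(3x - 17) = -x + 9.
Square both sides: 3x - 17 = (-x + 9)^2.
Expand and rearrange: x^2 - 21x + 98 = 0.
Solving gives x = 14 or x = 7.
Check each candidate in the original equation:
  x = 14: sqrt(25) = 5, while -x + 9 = -5 — extraneous.
  x = 7: sqrt(4) = 2, while -x + 9 = 2 — valid.

x = 7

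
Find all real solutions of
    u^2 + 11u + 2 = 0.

Discriminant: (11)^2 - 4*1*2 = 113.
Quadratic formula: u = (-11 +/- sqrt(113)) / 2.
So u = -11/2 + sqrt(113)/2 ~= -0.1849 or u = -11/2 - sqrt(113)/2 ~= -10.8151.

u = -10.8151 or u = -0.1849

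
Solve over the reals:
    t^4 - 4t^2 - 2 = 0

t = -2.1094 or t = 2.1094

Let u = t^2. The equation becomes u^2 - 4u - 2 = 0.
By the quadratic formula, u = 2 + sqrt(6) or u = 2 - sqrt(6).
t^2 = 2 + sqrt(6) gives t = +/-sqrt(2 + sqrt(6)) ~= +/-2.1094.
t^2 = 2 - sqrt(6) < 0 has no real solution.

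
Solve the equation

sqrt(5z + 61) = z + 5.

Square both sides: 5z + 61 = (z + 5)^2.
Expand and rearrange: z^2 + 5z - 36 = 0.
Solving gives z = 4 or z = -9.
Check each candidate in the original equation:
  z = 4: sqrt(81) = 9, while z + 5 = 9 — valid.
  z = -9: sqrt(16) = 4, while z + 5 = -4 — extraneous.

z = 4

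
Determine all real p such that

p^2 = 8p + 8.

Rearrange to standard form: p^2 - 8p - 8 = 0.
Discriminant: (-8)^2 - 4*1*(-8) = 96.
Quadratic formula: p = (8 +/- sqrt(96)) / 2.
So p = 4 + 2*sqrt(6) ~= 8.899 or p = 4 - 2*sqrt(6) ~= -0.899.

p = -0.899 or p = 8.899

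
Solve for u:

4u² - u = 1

Rearrange to standard form: 4u² - u - 1 = 0.
Discriminant: (-1)² − 4·4·(-1) = 17.
Quadratic formula: u = (1 ± √17) / 8.
So u = 1/8 + √(17)/8 ≈ 0.6404 or u = 1/8 - √(17)/8 ≈ -0.3904.

u = -0.3904 or u = 0.6404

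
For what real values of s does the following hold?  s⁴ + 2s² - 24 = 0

Let u = s². The equation becomes u² + 2u - 24 = 0.
Factor: (u - 4)(u + 6) = 0, so u = 4 or u = -6.
s² = 4 gives s = ±2.
s² = -6 < 0 has no real solution.

s = -2 or s = 2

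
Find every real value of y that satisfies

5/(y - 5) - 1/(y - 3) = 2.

y = 2.7639 or y = 7.2361

Multiply both sides by (y - 5)(y - 3):
5(y - 3) - (y - 5) = 2(y - 5)(y - 3).
Expand and collect terms: 2y² - 20y + 40 = 0.
By the quadratic formula, y = (20 ± √80) / 4, so y ≈ 7.2361 or y ≈ 2.7639.
Neither value makes a denominator zero (y ≠ 5, y ≠ 3), so both are valid.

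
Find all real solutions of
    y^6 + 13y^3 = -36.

Let u = y^3. The equation becomes u^2 + 13u + 36 = 0.
Factor: (u + 9)(u + 4) = 0, so u = -9 or u = -4.
y^3 = -9 gives y = -(9)^(1/3) ~= -2.0801.
y^3 = -4 gives y = -(4)^(1/3) ~= -1.5874.

y = -2.0801 or y = -1.5874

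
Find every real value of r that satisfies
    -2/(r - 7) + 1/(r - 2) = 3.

Multiply both sides by (r - 7)(r - 2):
-2(r - 2) + (r - 7) = 3(r - 7)(r - 2).
Expand and collect terms: 3r^2 - 26r + 45 = 0.
By the quadratic formula, r = (26 +/- sqrt(136)) / 6, so r ~= 6.277 or r ~= 2.3897.
Neither value makes a denominator zero (r != 7, r != 2), so both are valid.

r = 2.3897 or r = 6.277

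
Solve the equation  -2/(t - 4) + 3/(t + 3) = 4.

Multiply both sides by (t - 4)(t + 3):
-2(t + 3) + 3(t - 4) = 4(t - 4)(t + 3).
Expand and collect terms: 4t^2 - 5t - 30 = 0.
By the quadratic formula, t = (5 +/- sqrt(505)) / 8, so t ~= 3.434 or t ~= -2.184.
Neither value makes a denominator zero (t != 4, t != -3), so both are valid.

t = -2.184 or t = 3.434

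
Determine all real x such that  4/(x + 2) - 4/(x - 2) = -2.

x = -3.4641 or x = 3.4641

Multiply both sides by (x + 2)(x - 2):
4(x - 2) - 4(x + 2) = -2(x + 2)(x - 2).
Expand and collect terms: -2x² + 24 = 0.
By the quadratic formula, x = (0 ± √192) / -4, so x ≈ -3.4641 or x ≈ 3.4641.
Neither value makes a denominator zero (x ≠ -2, x ≠ 2), so both are valid.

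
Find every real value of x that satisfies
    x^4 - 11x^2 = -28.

x = -2.6458 or x = -2 or x = 2 or x = 2.6458

Let u = x^2. The equation becomes u^2 - 11u + 28 = 0.
Factor: (u - 7)(u - 4) = 0, so u = 7 or u = 4.
x^2 = 7 gives x = +/-sqrt(7) ~= +/-2.6458.
x^2 = 4 gives x = +/-2.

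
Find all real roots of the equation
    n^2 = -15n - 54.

Bring every term to one side: n^2 + 15n + 54 = 0.
Factor: (n + 6)(n + 9) = 0.
So n = -6 or n = -9.

n = -9 or n = -6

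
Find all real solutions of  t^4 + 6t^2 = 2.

t = -0.5627 or t = 0.5627

Let u = t^2. The equation becomes u^2 + 6u - 2 = 0.
By the quadratic formula, u = -3 + sqrt(11) or u = -sqrt(11) - 3.
t^2 = -3 + sqrt(11) gives t = +/-sqrt(-3 + sqrt(11)) ~= +/-0.5627.
t^2 = -sqrt(11) - 3 < 0 has no real solution.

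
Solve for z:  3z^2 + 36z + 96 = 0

Factor: 3(z + 8)(z + 4) = 0.
So z = -8 or z = -4.

z = -8 or z = -4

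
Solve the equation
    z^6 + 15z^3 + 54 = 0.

Let u = z^3. The equation becomes u^2 + 15u + 54 = 0.
Factor: (u + 6)(u + 9) = 0, so u = -6 or u = -9.
z^3 = -6 gives z = -(6)^(1/3) ~= -1.8171.
z^3 = -9 gives z = -(9)^(1/3) ~= -2.0801.

z = -2.0801 or z = -1.8171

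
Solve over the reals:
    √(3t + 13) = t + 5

t = -4 or t = -3

Square both sides: 3t + 13 = (t + 5)².
Expand and rearrange: t² + 7t + 12 = 0.
Solving gives t = -3 or t = -4.
Check each candidate in the original equation:
  t = -3: √(4) = 2, while t + 5 = 2 — valid.
  t = -4: √(1) = 1, while t + 5 = 1 — valid.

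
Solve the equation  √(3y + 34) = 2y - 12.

Square both sides: 3y + 34 = (2y - 12)².
Expand and rearrange: 4y² - 51y + 110 = 0.
Solving gives y = 10 or y = 2.75.
Check each candidate in the original equation:
  y = 10: √(64) = 8, while 2y - 12 = 8 — valid.
  y = 2.75: √(42.25) = 6.5, while 2y - 12 = -6.5 — extraneous.

y = 10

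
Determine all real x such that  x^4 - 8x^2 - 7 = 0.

Let u = x^2. The equation becomes u^2 - 8u - 7 = 0.
By the quadratic formula, u = 4 + sqrt(23) or u = 4 - sqrt(23).
x^2 = 4 + sqrt(23) gives x = +/-sqrt(4 + sqrt(23)) ~= +/-2.9658.
x^2 = 4 - sqrt(23) < 0 has no real solution.

x = -2.9658 or x = 2.9658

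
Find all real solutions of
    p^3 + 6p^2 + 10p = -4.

p = -3.4142 or p = -2 or p = -0.5858

Rearrange: p^3 + 6p^2 + 10p + 4 = 0.
Possible rational roots are divisors of 4. Testing p = -2 gives 0, so (p + 2) is a factor.
Divide: p^3 + 6p^2 + 10p + 4 = (p + 2)(p^2 + 4p + 2).
Apply the quadratic formula to p^2 + 4p + 2 = 0: p = (-4 +/- sqrt(8))/2, i.e. p ~= -0.5858 or p ~= -3.4142.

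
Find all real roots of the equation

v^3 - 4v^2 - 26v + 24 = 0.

v = -4 or v = 0.8377 or v = 7.1623

Possible rational roots are divisors of 24. Testing v = -4 gives 0, so (v + 4) is a factor.
Divide: v^3 - 4v^2 - 26v + 24 = (v + 4)(v^2 - 8v + 6).
Apply the quadratic formula to v^2 - 8v + 6 = 0: v = (8 +/- sqrt(40))/2, i.e. v ~= 7.1623 or v ~= 0.8377.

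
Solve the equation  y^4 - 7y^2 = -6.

Let u = y^2. The equation becomes u^2 - 7u + 6 = 0.
Factor: (u - 1)(u - 6) = 0, so u = 1 or u = 6.
y^2 = 1 gives y = +/-1.
y^2 = 6 gives y = +/-sqrt(6) ~= +/-2.4495.

y = -2.4495 or y = -1 or y = 1 or y = 2.4495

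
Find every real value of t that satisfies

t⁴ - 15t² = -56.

Let u = t². The equation becomes u² - 15u + 56 = 0.
Factor: (u - 8)(u - 7) = 0, so u = 8 or u = 7.
t² = 8 gives t = ±2·√(2) ≈ ±2.8284.
t² = 7 gives t = ±√(7) ≈ ±2.6458.

t = -2.8284 or t = -2.6458 or t = 2.6458 or t = 2.8284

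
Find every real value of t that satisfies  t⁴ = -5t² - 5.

Let u = t². The equation becomes u² + 5u + 5 = 0.
By the quadratic formula, u = -5/2 + √(5)/2 or u = -5/2 - √(5)/2.
t² = -5/2 + √(5)/2 < 0 has no real solution.
t² = -5/2 - √(5)/2 < 0 has no real solution.

No real solutions.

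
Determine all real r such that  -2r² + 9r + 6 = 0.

Discriminant: (9)² − 4·(-2)·6 = 129.
Quadratic formula: r = (-9 ± √129) / (-4).
So r = 9/4 - √(129)/4 ≈ -0.5895 or r = 9/4 + √(129)/4 ≈ 5.0895.

r = -0.5895 or r = 5.0895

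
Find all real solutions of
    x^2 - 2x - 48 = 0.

x = -6 or x = 8

Factor: (x + 6)(x - 8) = 0.
So x = -6 or x = 8.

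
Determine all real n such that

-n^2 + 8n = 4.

n = 0.5359 or n = 7.4641

Rearrange to standard form: -n^2 + 8n - 4 = 0.
Discriminant: (8)^2 - 4*(-1)*(-4) = 48.
Quadratic formula: n = (-8 +/- sqrt(48)) / (-2).
So n = 4 - 2*sqrt(3) ~= 0.5359 or n = 2*sqrt(3) + 4 ~= 7.4641.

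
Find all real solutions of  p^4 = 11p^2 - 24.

Let u = p^2. The equation becomes u^2 - 11u + 24 = 0.
Factor: (u - 8)(u - 3) = 0, so u = 8 or u = 3.
p^2 = 8 gives p = +/-2*sqrt(2) ~= +/-2.8284.
p^2 = 3 gives p = +/-sqrt(3) ~= +/-1.7321.

p = -2.8284 or p = -1.7321 or p = 1.7321 or p = 2.8284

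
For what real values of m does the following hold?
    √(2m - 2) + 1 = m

m = 1 or m = 3

Isolate the radical: √(2m - 2) = m - 1.
Square both sides: 2m - 2 = (m - 1)².
Expand and rearrange: m² - 4m + 3 = 0.
Solving gives m = 3 or m = 1.
Check each candidate in the original equation:
  m = 3: √(4) = 2, while m - 1 = 2 — valid.
  m = 1: √(0) = 0, while m - 1 = 0 — valid.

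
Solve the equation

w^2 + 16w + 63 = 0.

w = -9 or w = -7

Factor: (w + 7)(w + 9) = 0.
So w = -7 or w = -9.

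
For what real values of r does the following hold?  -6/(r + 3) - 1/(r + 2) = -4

Multiply both sides by (r + 3)(r + 2):
-6(r + 2) - (r + 3) = -4(r + 3)(r + 2).
Expand and collect terms: -4r^2 - 13r - 9 = 0.
Factor or apply the quadratic formula: r = -2.25 or r = -1.
Neither value makes a denominator zero (r != -3, r != -2), so both are valid.

r = -2.25 or r = -1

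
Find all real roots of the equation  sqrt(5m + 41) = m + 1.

Square both sides: 5m + 41 = (m + 1)^2.
Expand and rearrange: m^2 - 3m - 40 = 0.
Solving gives m = 8 or m = -5.
Check each candidate in the original equation:
  m = 8: sqrt(81) = 9, while m + 1 = 9 — valid.
  m = -5: sqrt(16) = 4, while m + 1 = -4 — extraneous.

m = 8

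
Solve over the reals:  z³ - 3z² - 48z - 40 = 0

z = -5 or z = -0.899 or z = 8.899

Possible rational roots are divisors of -40. Testing z = -5 gives 0, so (z + 5) is a factor.
Divide: z³ - 3z² - 48z - 40 = (z + 5)(z² - 8z - 8).
Apply the quadratic formula to z² - 8z - 8 = 0: z = (8 ± √96)/2, i.e. z ≈ 8.899 or z ≈ -0.899.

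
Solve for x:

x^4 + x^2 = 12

x = -1.7321 or x = 1.7321

Let u = x^2. The equation becomes u^2 + u - 12 = 0.
Factor: (u - 3)(u + 4) = 0, so u = 3 or u = -4.
x^2 = 3 gives x = +/-sqrt(3) ~= +/-1.7321.
x^2 = -4 < 0 has no real solution.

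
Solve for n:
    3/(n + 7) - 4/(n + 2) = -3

n = -7.8134 or n = -0.8532

Multiply both sides by (n + 7)(n + 2):
3(n + 2) - 4(n + 7) = -3(n + 7)(n + 2).
Expand and collect terms: -3n² - 26n - 20 = 0.
By the quadratic formula, n = (26 ± √436) / -6, so n ≈ -7.8134 or n ≈ -0.8532.
Neither value makes a denominator zero (n ≠ -7, n ≠ -2), so both are valid.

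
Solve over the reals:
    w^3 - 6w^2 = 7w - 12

Rearrange: w^3 - 6w^2 - 7w + 12 = 0.
Possible rational roots are divisors of 12. Testing w = 1 gives 0, so (w - 1) is a factor.
Divide: w^3 - 6w^2 - 7w + 12 = (w - 1)(w^2 - 5w - 12).
Apply the quadratic formula to w^2 - 5w - 12 = 0: w = (5 +/- sqrt(73))/2, i.e. w ~= 6.772 or w ~= -1.772.

w = -1.772 or w = 1 or w = 6.772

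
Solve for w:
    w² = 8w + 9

w = -1 or w = 9

Bring every term to one side: w² - 8w - 9 = 0.
Factor: (w + 1)(w - 9) = 0.
So w = -1 or w = 9.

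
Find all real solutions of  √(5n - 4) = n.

Square both sides: 5n - 4 = (n)².
Expand and rearrange: n² - 5n + 4 = 0.
Solving gives n = 4 or n = 1.
Check each candidate in the original equation:
  n = 4: √(16) = 4, while n = 4 — valid.
  n = 1: √(1) = 1, while n = 1 — valid.

n = 1 or n = 4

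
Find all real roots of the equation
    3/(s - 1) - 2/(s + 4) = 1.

Multiply both sides by (s - 1)(s + 4):
3(s + 4) - 2(s - 1) = (s - 1)(s + 4).
Expand and collect terms: s² + 2s - 18 = 0.
By the quadratic formula, s = (-2 ± √76) / 2, so s ≈ 3.3589 or s ≈ -5.3589.
Neither value makes a denominator zero (s ≠ 1, s ≠ -4), so both are valid.

s = -5.3589 or s = 3.3589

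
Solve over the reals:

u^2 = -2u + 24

u = -6 or u = 4

Bring every term to one side: u^2 + 2u - 24 = 0.
Factor: (u + 6)(u - 4) = 0.
So u = -6 or u = 4.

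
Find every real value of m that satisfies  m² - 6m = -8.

Bring every term to one side: m² - 6m + 8 = 0.
Factor: (m - 4)(m - 2) = 0.
So m = 4 or m = 2.

m = 2 or m = 4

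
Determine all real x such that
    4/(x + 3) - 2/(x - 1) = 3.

Multiply both sides by (x + 3)(x - 1):
4(x - 1) - 2(x + 3) = 3(x + 3)(x - 1).
Expand and collect terms: 3x² + 4x + 1 = 0.
Factor or apply the quadratic formula: x = -0.3333 or x = -1.
Neither value makes a denominator zero (x ≠ -3, x ≠ 1), so both are valid.

x = -1 or x = -0.3333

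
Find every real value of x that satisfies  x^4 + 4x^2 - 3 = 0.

Let u = x^2. The equation becomes u^2 + 4u - 3 = 0.
By the quadratic formula, u = -2 + sqrt(7) or u = -sqrt(7) - 2.
x^2 = -2 + sqrt(7) gives x = +/-sqrt(-2 + sqrt(7)) ~= +/-0.8036.
x^2 = -sqrt(7) - 2 < 0 has no real solution.

x = -0.8036 or x = 0.8036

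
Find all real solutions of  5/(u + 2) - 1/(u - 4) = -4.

Multiply both sides by (u + 2)(u - 4):
5(u - 4) - (u + 2) = -4(u + 2)(u - 4).
Expand and collect terms: -4u^2 + 4u + 54 = 0.
By the quadratic formula, u = (-4 +/- sqrt(880)) / -8, so u ~= -3.2081 or u ~= 4.2081.
Neither value makes a denominator zero (u != -2, u != 4), so both are valid.

u = -3.2081 or u = 4.2081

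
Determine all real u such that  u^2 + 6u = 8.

u = -7.1231 or u = 1.1231

Rearrange to standard form: u^2 + 6u - 8 = 0.
Discriminant: (6)^2 - 4*1*(-8) = 68.
Quadratic formula: u = (-6 +/- sqrt(68)) / 2.
So u = -3 + sqrt(17) ~= 1.1231 or u = -sqrt(17) - 3 ~= -7.1231.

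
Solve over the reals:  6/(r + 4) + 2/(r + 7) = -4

Multiply both sides by (r + 4)(r + 7):
6(r + 7) + 2(r + 4) = -4(r + 4)(r + 7).
Expand and collect terms: -4r^2 - 52r - 162 = 0.
By the quadratic formula, r = (52 +/- sqrt(112)) / -8, so r ~= -7.8229 or r ~= -5.1771.
Neither value makes a denominator zero (r != -4, r != -7), so both are valid.

r = -7.8229 or r = -5.1771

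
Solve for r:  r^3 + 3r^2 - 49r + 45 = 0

Possible rational roots are divisors of 45. Testing r = 5 gives 0, so (r - 5) is a factor.
Divide: r^3 + 3r^2 - 49r + 45 = (r - 5)(r^2 + 8r - 9).
Factor the quadratic: r = 1 or r = -9.

r = -9 or r = 1 or r = 5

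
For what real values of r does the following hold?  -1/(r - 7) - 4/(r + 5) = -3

r = -3.7069 or r = 7.3736

Multiply both sides by (r - 7)(r + 5):
-(r + 5) - 4(r - 7) = -3(r - 7)(r + 5).
Expand and collect terms: -3r^2 + 11r + 82 = 0.
By the quadratic formula, r = (-11 +/- sqrt(1105)) / -6, so r ~= -3.7069 or r ~= 7.3736.
Neither value makes a denominator zero (r != 7, r != -5), so both are valid.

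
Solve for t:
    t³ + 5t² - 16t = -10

t = -7.3589 or t = 1 or t = 1.3589

Rearrange: t³ + 5t² - 16t + 10 = 0.
Possible rational roots are divisors of 10. Testing t = 1 gives 0, so (t - 1) is a factor.
Divide: t³ + 5t² - 16t + 10 = (t - 1)(t² + 6t - 10).
Apply the quadratic formula to t² + 6t - 10 = 0: t = (-6 ± √76)/2, i.e. t ≈ 1.3589 or t ≈ -7.3589.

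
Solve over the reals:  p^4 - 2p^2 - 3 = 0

Let u = p^2. The equation becomes u^2 - 2u - 3 = 0.
Factor: (u - 3)(u + 1) = 0, so u = 3 or u = -1.
p^2 = 3 gives p = +/-sqrt(3) ~= +/-1.7321.
p^2 = -1 < 0 has no real solution.

p = -1.7321 or p = 1.7321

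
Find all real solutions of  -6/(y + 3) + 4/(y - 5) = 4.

Multiply both sides by (y + 3)(y - 5):
-6(y - 5) + 4(y + 3) = 4(y + 3)(y - 5).
Expand and collect terms: 4y² - 6y - 102 = 0.
By the quadratic formula, y = (6 ± √1668) / 8, so y ≈ 5.8551 or y ≈ -4.3551.
Neither value makes a denominator zero (y ≠ -3, y ≠ 5), so both are valid.

y = -4.3551 or y = 5.8551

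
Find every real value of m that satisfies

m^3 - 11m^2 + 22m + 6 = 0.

m = -0.2426 or m = 3 or m = 8.2426

Possible rational roots are divisors of 6. Testing m = 3 gives 0, so (m - 3) is a factor.
Divide: m^3 - 11m^2 + 22m + 6 = (m - 3)(m^2 - 8m - 2).
Apply the quadratic formula to m^2 - 8m - 2 = 0: m = (8 +/- sqrt(72))/2, i.e. m ~= 8.2426 or m ~= -0.2426.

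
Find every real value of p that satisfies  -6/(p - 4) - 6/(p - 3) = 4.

Multiply both sides by (p - 4)(p - 3):
-6(p - 3) - 6(p - 4) = 4(p - 4)(p - 3).
Expand and collect terms: 4p^2 - 16p + 6 = 0.
By the quadratic formula, p = (16 +/- sqrt(160)) / 8, so p ~= 3.5811 or p ~= 0.4189.
Neither value makes a denominator zero (p != 4, p != 3), so both are valid.

p = 0.4189 or p = 3.5811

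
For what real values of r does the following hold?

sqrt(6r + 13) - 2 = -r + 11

r = 6

Isolate the radical: sqrt(6r + 13) = -r + 13.
Square both sides: 6r + 13 = (-r + 13)^2.
Expand and rearrange: r^2 - 32r + 156 = 0.
Solving gives r = 26 or r = 6.
Check each candidate in the original equation:
  r = 26: sqrt(169) = 13, while -r + 13 = -13 — extraneous.
  r = 6: sqrt(49) = 7, while -r + 13 = 7 — valid.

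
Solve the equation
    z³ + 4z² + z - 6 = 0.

Possible rational roots are divisors of -6. Testing z = -2 gives 0, so (z + 2) is a factor.
Divide: z³ + 4z² + z - 6 = (z + 2)(z² + 2z - 3).
Factor the quadratic: z = 1 or z = -3.

z = -3 or z = -2 or z = 1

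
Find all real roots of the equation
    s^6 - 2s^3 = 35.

s = -1.71 or s = 1.9129

Let u = s^3. The equation becomes u^2 - 2u - 35 = 0.
Factor: (u + 5)(u - 7) = 0, so u = -5 or u = 7.
s^3 = -5 gives s = -(5)^(1/3) ~= -1.71.
s^3 = 7 gives s = (7)^(1/3) ~= 1.9129.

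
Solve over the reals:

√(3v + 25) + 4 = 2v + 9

Isolate the radical: √(3v + 25) = 2v + 5.
Square both sides: 3v + 25 = (2v + 5)².
Expand and rearrange: 4v² + 17v = 0.
Solving gives v = 0 or v = -4.25.
Check each candidate in the original equation:
  v = 0: √(25) = 5, while 2v + 5 = 5 — valid.
  v = -4.25: √(12.25) = 3.5, while 2v + 5 = -3.5 — extraneous.

v = 0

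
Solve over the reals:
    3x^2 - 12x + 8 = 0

Discriminant: (-12)^2 - 4*3*8 = 48.
Quadratic formula: x = (12 +/- sqrt(48)) / 6.
So x = 2*sqrt(3)/3 + 2 ~= 3.1547 or x = 2 - 2*sqrt(3)/3 ~= 0.8453.

x = 0.8453 or x = 3.1547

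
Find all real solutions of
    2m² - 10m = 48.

m = -3 or m = 8

Bring every term to one side: 2m² - 10m - 48 = 0.
Factor: 2(m - 8)(m + 3) = 0.
So m = 8 or m = -3.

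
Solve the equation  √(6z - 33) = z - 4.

z = 7

Square both sides: 6z - 33 = (z - 4)².
Expand and rearrange: z² - 14z + 49 = 0.
This gives the repeated root z = 7.
Check in the original equation:
  z = 7: √(9) = 3, while z - 4 = 3 — valid.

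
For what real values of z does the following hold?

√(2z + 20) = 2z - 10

Square both sides: 2z + 20 = (2z - 10)².
Expand and rearrange: 4z² - 42z + 80 = 0.
Solving gives z = 8 or z = 2.5.
Check each candidate in the original equation:
  z = 8: √(36) = 6, while 2z - 10 = 6 — valid.
  z = 2.5: √(25) = 5, while 2z - 10 = -5 — extraneous.

z = 8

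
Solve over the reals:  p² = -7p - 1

p = -6.8541 or p = -0.1459

Rearrange to standard form: p² + 7p + 1 = 0.
Discriminant: (7)² − 4·1·1 = 45.
Quadratic formula: p = (-7 ± √45) / 2.
So p = -7/2 + 3·√(5)/2 ≈ -0.1459 or p = -7/2 - 3·√(5)/2 ≈ -6.8541.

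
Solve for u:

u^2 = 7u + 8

Bring every term to one side: u^2 - 7u - 8 = 0.
Factor: (u - 8)(u + 1) = 0.
So u = 8 or u = -1.

u = -1 or u = 8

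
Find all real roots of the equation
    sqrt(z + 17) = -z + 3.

z = -1

Square both sides: z + 17 = (-z + 3)^2.
Expand and rearrange: z^2 - 7z - 8 = 0.
Solving gives z = 8 or z = -1.
Check each candidate in the original equation:
  z = 8: sqrt(25) = 5, while -z + 3 = -5 — extraneous.
  z = -1: sqrt(16) = 4, while -z + 3 = 4 — valid.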